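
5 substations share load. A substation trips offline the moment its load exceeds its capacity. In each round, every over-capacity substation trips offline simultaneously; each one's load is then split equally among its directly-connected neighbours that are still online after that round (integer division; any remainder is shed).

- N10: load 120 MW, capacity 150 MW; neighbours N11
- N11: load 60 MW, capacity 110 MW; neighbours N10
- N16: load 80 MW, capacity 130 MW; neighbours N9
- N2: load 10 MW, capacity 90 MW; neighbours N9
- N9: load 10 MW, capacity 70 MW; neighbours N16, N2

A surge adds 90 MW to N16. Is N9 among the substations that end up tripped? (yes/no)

yes

Round 1 — N16 at 170 > 130. N16 trips offline.
  N16 sheds 170 MW to N9: 170 each.
    N9: 10+170 = 180 > 70
Round 2 — N9 trips offline.
  N9 sheds 180 MW to N2: 180 each.
    N2: 10+180 = 190 > 90
Round 3 — N2 trips offline.
  N2 sheds 190 MW: no online neighbours, lost.
No further trips.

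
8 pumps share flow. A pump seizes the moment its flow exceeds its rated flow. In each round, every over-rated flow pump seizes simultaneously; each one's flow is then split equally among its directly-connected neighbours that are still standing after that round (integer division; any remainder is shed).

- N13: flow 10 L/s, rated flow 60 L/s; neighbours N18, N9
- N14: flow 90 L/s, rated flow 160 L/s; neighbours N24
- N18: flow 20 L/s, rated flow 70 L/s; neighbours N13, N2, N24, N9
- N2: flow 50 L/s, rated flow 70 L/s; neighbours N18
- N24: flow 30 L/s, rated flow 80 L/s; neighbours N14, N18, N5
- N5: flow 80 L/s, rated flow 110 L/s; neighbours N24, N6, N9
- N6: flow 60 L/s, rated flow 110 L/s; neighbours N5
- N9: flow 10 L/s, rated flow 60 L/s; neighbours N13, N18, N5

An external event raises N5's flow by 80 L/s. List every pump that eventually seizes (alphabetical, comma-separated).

Round 1 — N5 at 160 > 110. N5 seizes.
  N5 sheds 160 L/s to N24, N6, N9: 53 each (1 lost).
    N24: 30+53 = 83 > 80
    N6: 60+53 = 113 > 110
    N9: 10+53 = 63 > 60
Round 2 — N24, N6, N9 seize.
  N24 sheds 83 L/s to N14, N18: 41 each (1 lost).
    N14: 90+41 = 131 ≤ 160
    N18: 20+41 = 61 ≤ 70
  N6 sheds 113 L/s: no online neighbours, lost.
  N9 sheds 63 L/s to N13, N18: 31 each (1 lost).
    N13: 10+31 = 41 ≤ 60
    N18: 61+31 = 92 > 70
Round 3 — N18 seizes.
  N18 sheds 92 L/s to N13, N2: 46 each.
    N13: 41+46 = 87 > 60
    N2: 50+46 = 96 > 70
Round 4 — N13, N2 seize.
  N13 sheds 87 L/s: no online neighbours, lost.
  N2 sheds 96 L/s: no online neighbours, lost.
No further seizures.

N13, N18, N2, N24, N5, N6, N9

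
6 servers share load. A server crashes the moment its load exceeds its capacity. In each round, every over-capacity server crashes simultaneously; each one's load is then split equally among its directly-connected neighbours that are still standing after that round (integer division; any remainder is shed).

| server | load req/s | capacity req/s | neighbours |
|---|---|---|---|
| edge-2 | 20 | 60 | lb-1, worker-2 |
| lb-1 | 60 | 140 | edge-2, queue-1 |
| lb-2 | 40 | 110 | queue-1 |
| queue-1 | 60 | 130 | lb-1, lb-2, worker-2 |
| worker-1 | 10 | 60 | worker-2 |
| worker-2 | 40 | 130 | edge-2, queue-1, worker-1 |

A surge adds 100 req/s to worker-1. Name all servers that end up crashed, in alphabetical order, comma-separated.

Round 1 — worker-1 at 110 > 60. worker-1 crashes.
  worker-1 sheds 110 req/s to worker-2: 110 each.
    worker-2: 40+110 = 150 > 130
Round 2 — worker-2 crashes.
  worker-2 sheds 150 req/s to edge-2, queue-1: 75 each.
    edge-2: 20+75 = 95 > 60
    queue-1: 60+75 = 135 > 130
Round 3 — edge-2, queue-1 crash.
  edge-2 sheds 95 req/s to lb-1: 95 each.
    lb-1: 60+95 = 155 > 140
  queue-1 sheds 135 req/s to lb-1, lb-2: 67 each (1 lost).
    lb-1: 155+67 = 222 > 140
    lb-2: 40+67 = 107 ≤ 110
Round 4 — lb-1 crashes.
  lb-1 sheds 222 req/s: no online neighbours, lost.
No further crashes.

edge-2, lb-1, queue-1, worker-1, worker-2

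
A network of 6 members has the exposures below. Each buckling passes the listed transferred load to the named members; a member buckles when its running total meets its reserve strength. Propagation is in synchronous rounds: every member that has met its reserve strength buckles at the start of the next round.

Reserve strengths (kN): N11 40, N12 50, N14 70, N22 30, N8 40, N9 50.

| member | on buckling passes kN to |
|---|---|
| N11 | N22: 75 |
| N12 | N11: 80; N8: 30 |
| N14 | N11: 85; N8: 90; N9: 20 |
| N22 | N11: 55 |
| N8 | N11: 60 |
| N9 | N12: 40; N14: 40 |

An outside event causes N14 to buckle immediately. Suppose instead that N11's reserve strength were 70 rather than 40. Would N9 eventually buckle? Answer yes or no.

With N11's reserve strength at 70:
Round 1 — N14 buckles (initial).
  N11: +85 → 85 ≥ 70
  N8: +90 → 90 ≥ 40
  N9: +20 → 20 < 50
Round 2 — N11, N8 buckle.
  N22: +75 → 75 ≥ 30
Round 3 — N22 buckles.
No further bucklings.

no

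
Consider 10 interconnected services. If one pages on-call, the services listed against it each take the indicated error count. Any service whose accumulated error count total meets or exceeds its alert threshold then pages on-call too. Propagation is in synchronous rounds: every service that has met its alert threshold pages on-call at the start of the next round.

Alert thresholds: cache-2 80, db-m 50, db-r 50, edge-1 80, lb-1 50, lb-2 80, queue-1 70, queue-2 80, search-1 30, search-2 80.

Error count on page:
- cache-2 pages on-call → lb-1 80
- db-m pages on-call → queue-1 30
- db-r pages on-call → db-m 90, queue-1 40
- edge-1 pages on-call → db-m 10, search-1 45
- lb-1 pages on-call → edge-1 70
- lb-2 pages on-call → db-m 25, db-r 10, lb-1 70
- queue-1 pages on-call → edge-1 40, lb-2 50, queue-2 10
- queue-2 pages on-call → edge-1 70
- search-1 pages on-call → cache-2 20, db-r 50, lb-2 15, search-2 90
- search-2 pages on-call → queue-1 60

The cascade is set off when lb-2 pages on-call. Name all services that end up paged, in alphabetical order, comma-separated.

Round 1 — lb-2 pages on-call (initial).
  db-m: +25 → 25 < 50
  db-r: +10 → 10 < 50
  lb-1: +70 → 70 ≥ 50
Round 2 — lb-1 pages on-call.
  edge-1: +70 → 70 < 80
No further pages.

lb-1, lb-2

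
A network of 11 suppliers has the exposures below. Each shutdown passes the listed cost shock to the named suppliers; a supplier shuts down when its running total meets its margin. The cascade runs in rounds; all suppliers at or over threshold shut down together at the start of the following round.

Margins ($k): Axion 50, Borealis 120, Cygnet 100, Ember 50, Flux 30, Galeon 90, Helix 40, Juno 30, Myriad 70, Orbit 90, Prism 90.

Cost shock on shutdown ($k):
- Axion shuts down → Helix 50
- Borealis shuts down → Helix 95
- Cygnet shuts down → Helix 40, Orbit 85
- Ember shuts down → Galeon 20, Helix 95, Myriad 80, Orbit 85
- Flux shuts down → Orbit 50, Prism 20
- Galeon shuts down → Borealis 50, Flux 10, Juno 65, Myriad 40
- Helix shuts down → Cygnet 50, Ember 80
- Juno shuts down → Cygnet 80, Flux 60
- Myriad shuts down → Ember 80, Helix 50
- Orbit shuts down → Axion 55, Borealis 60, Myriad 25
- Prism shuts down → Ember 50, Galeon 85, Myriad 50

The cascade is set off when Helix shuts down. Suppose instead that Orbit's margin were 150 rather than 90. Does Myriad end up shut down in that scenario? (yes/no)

With Orbit's margin at 150:
Round 1 — Helix shuts down (initial).
  Cygnet: +50 → 50 < 100
  Ember: +80 → 80 ≥ 50
Round 2 — Ember shuts down.
  Galeon: +20 → 20 < 90
  Myriad: +80 → 80 ≥ 70
  Orbit: +85 → 85 < 150
Round 3 — Myriad shuts down.
No further shutdowns.

yes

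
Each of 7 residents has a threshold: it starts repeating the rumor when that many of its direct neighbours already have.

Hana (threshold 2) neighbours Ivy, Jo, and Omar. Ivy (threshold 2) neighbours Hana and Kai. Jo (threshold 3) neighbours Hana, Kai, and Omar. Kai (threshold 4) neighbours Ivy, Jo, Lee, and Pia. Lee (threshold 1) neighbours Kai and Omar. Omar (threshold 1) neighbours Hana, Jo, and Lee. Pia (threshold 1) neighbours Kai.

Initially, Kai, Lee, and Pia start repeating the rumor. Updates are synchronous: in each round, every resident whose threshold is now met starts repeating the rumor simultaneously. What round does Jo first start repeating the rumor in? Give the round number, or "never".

Round 1 — Kai, Lee, Pia start repeating the rumor (initial).
Round 2 — checking thresholds:
  Ivy: 1 of 2 neighbours < 2, not yet.
  Jo: 1 of 3 neighbours < 3, not yet.
  Omar: 1 of 3 neighbours ≥ 1, starts repeating the rumor.
Round 3 — no new spreads; cascade stops.

never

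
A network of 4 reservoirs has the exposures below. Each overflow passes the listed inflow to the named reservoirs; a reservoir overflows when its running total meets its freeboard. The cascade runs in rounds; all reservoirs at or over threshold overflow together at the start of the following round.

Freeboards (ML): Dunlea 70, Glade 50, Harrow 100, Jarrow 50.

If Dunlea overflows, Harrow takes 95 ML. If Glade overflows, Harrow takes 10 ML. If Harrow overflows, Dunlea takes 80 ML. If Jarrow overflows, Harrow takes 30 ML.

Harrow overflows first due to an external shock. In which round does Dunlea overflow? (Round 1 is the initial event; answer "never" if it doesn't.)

Round 1 — Harrow overflows (initial).
  Dunlea: +80 → 80 ≥ 70
Round 2 — Dunlea overflows.
No further overflows.

2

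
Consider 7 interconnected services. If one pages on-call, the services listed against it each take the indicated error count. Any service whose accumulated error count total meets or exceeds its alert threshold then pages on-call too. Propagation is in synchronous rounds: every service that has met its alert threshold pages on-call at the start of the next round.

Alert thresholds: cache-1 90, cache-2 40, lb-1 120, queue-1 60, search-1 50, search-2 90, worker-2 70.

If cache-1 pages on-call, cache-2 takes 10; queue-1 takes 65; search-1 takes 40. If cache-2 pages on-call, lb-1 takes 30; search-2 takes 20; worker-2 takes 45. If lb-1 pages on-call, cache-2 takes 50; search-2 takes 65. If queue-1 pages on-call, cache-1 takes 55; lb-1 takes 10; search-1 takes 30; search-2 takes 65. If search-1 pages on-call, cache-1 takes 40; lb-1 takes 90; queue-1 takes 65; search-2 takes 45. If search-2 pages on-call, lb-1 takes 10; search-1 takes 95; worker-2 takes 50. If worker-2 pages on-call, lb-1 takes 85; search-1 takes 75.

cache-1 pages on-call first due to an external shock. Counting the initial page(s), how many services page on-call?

4

Round 1 — cache-1 pages on-call (initial).
  cache-2: +10 → 10 < 40
  queue-1: +65 → 65 ≥ 60
  search-1: +40 → 40 < 50
Round 2 — queue-1 pages on-call.
  lb-1: +10 → 10 < 120
  search-1: +30 → 70 ≥ 50
  search-2: +65 → 65 < 90
Round 3 — search-1 pages on-call.
  lb-1: +90 → 100 < 120
  search-2: +45 → 110 ≥ 90
Round 4 — search-2 pages on-call.
  lb-1: +10 → 110 < 120
  worker-2: +50 → 50 < 70
No further pages.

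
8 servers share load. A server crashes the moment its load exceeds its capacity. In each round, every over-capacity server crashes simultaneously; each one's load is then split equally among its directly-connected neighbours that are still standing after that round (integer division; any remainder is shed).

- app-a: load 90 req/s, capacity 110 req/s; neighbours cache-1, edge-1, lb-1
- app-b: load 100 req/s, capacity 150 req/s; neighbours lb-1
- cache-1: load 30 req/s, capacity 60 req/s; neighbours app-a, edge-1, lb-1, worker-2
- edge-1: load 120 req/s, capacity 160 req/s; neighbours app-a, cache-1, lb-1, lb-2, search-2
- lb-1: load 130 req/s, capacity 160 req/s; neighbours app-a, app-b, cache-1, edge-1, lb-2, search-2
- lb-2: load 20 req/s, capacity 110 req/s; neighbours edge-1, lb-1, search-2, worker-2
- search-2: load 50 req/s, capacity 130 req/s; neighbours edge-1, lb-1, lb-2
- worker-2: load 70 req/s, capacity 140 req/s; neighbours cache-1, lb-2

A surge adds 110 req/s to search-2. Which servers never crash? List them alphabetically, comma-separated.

app-b

Round 1 — search-2 at 160 > 130. search-2 crashes.
  search-2 sheds 160 req/s to edge-1, lb-1, lb-2: 53 each (1 lost).
    edge-1: 120+53 = 173 > 160
    lb-1: 130+53 = 183 > 160
    lb-2: 20+53 = 73 ≤ 110
Round 2 — edge-1, lb-1 crash.
  edge-1 sheds 173 req/s to app-a, cache-1, lb-2: 57 each (2 lost).
    app-a: 90+57 = 147 > 110
    cache-1: 30+57 = 87 > 60
    lb-2: 73+57 = 130 > 110
  lb-1 sheds 183 req/s to app-a, app-b, cache-1, lb-2: 45 each (3 lost).
    app-a: 147+45 = 192 > 110
    app-b: 100+45 = 145 ≤ 150
    cache-1: 87+45 = 132 > 60
    lb-2: 130+45 = 175 > 110
Round 3 — app-a, cache-1, lb-2 crash.
  app-a sheds 192 req/s: no online neighbours, lost.
  cache-1 sheds 132 req/s to worker-2: 132 each.
    worker-2: 70+132 = 202 > 140
  lb-2 sheds 175 req/s to worker-2: 175 each.
    worker-2: 202+175 = 377 > 140
Round 4 — worker-2 crashes.
  worker-2 sheds 377 req/s: no online neighbours, lost.
No further crashes.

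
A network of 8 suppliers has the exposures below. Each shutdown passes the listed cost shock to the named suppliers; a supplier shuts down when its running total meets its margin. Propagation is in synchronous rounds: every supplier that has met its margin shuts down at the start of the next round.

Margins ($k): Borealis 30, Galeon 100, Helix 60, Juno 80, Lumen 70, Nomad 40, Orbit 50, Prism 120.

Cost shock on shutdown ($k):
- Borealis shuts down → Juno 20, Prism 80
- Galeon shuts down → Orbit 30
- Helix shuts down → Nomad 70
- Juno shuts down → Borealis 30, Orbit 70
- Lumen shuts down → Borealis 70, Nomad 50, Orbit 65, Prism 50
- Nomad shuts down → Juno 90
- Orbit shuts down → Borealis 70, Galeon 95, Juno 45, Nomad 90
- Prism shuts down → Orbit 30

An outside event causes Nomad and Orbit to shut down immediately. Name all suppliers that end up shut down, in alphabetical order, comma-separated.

Round 1 — Nomad, Orbit shut down (initial).
  Borealis: +70 → 70 ≥ 30
  Galeon: +95 → 95 < 100
  Juno: +90+45 → 135 ≥ 80
Round 2 — Borealis, Juno shut down.
  Prism: +80 → 80 < 120
No further shutdowns.

Borealis, Juno, Nomad, Orbit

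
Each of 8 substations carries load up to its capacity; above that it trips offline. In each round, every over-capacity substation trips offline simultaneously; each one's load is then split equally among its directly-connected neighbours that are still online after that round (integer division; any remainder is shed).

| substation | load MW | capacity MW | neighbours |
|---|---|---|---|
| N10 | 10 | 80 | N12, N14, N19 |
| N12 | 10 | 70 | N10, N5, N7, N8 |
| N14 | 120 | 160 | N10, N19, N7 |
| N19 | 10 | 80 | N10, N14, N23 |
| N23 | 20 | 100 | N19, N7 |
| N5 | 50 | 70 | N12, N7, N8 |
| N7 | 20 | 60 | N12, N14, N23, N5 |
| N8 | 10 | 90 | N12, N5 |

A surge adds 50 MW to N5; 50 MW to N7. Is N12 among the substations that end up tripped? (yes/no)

yes

Round 1 — N5 at 100 > 70; N7 at 70 > 60. N5, N7 trip offline.
  N5 sheds 100 MW to N12, N8: 50 each.
    N12: 10+50 = 60 ≤ 70
    N8: 10+50 = 60 ≤ 90
  N7 sheds 70 MW to N12, N14, N23: 23 each (1 lost).
    N12: 60+23 = 83 > 70
    N14: 120+23 = 143 ≤ 160
    N23: 20+23 = 43 ≤ 100
Round 2 — N12 trips offline.
  N12 sheds 83 MW to N10, N8: 41 each (1 lost).
    N10: 10+41 = 51 ≤ 80
    N8: 60+41 = 101 > 90
Round 3 — N8 trips offline.
  N8 sheds 101 MW: no online neighbours, lost.
No further trips.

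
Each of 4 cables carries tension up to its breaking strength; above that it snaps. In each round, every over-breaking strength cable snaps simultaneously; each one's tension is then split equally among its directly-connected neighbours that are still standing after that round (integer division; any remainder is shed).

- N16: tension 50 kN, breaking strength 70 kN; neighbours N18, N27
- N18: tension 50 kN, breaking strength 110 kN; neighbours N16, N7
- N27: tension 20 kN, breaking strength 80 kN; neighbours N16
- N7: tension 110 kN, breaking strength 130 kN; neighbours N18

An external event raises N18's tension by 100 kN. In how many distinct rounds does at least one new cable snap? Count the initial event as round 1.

Round 1 — N18 at 150 > 110. N18 snaps.
  N18 sheds 150 kN to N16, N7: 75 each.
    N16: 50+75 = 125 > 70
    N7: 110+75 = 185 > 130
Round 2 — N16, N7 snap.
  N16 sheds 125 kN to N27: 125 each.
    N27: 20+125 = 145 > 80
  N7 sheds 185 kN: no online neighbours, lost.
Round 3 — N27 snaps.
  N27 sheds 145 kN: no online neighbours, lost.
No further breaks.

3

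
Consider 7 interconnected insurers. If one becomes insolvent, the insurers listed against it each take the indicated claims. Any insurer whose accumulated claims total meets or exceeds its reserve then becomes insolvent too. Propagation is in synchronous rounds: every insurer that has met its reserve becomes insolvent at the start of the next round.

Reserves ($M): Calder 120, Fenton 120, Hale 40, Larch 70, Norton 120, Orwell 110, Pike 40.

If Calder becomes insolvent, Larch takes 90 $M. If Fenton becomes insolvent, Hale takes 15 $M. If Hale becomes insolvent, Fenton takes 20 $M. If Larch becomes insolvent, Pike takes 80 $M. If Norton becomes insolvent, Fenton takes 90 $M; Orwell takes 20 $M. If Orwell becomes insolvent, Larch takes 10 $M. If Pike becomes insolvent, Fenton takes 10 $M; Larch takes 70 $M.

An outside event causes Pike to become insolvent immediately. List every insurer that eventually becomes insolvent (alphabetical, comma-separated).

Round 1 — Pike becomes insolvent (initial).
  Fenton: +10 → 10 < 120
  Larch: +70 → 70 ≥ 70
Round 2 — Larch becomes insolvent.
No further insolvencies.

Larch, Pike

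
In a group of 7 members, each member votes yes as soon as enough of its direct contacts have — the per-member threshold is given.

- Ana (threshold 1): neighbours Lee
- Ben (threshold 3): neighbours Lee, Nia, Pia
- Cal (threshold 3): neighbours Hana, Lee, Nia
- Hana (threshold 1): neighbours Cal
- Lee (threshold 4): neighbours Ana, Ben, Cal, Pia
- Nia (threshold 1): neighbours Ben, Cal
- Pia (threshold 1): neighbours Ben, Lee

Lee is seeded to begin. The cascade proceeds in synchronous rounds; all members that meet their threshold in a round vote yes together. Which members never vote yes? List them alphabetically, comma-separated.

Round 1 — Lee votes yes (initial).
Round 2 — checking thresholds:
  Ana: 1 of 1 neighbours ≥ 1, votes yes.
  Ben: 1 of 3 neighbours < 3, holds.
  Cal: 1 of 3 neighbours < 3, holds.
  Pia: 1 of 2 neighbours ≥ 1, votes yes.
Round 3 — no new yes votes; cascade stops.

Ben, Cal, Hana, Nia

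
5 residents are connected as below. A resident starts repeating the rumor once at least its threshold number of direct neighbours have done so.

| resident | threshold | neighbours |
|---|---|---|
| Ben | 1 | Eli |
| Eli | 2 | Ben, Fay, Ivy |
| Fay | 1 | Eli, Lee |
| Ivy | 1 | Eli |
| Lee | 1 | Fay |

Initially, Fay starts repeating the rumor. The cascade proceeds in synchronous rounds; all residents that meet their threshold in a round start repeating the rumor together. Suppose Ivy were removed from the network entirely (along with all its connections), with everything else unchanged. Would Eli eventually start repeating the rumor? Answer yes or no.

no

With Ivy removed:
Round 1 — Fay starts repeating the rumor (initial).
Round 2 — checking thresholds:
  Eli: 1 of 2 neighbours < 2, holds.
  Lee: 1 of 1 neighbours ≥ 1, starts repeating the rumor.
Round 3 — no new spreads; cascade stops.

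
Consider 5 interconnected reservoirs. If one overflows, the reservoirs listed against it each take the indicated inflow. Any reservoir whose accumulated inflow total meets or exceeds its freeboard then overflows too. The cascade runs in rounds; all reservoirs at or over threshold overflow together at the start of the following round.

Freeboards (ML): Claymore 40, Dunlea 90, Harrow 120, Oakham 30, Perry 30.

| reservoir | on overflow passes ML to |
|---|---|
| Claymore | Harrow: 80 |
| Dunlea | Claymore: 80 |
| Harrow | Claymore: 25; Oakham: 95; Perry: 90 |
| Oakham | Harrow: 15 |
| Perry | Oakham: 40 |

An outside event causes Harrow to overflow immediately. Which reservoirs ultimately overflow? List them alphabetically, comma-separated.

Round 1 — Harrow overflows (initial).
  Claymore: +25 → 25 < 40
  Oakham: +95 → 95 ≥ 30
  Perry: +90 → 90 ≥ 30
Round 2 — Oakham, Perry overflow.
No further overflows.

Harrow, Oakham, Perry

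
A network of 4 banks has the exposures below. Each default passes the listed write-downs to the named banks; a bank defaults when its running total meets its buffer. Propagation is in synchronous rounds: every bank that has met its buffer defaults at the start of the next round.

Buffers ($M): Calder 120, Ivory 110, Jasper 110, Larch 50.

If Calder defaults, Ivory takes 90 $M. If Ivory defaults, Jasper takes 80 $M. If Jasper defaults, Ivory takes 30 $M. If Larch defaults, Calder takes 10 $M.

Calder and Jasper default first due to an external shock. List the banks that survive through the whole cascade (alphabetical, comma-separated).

Larch

Round 1 — Calder, Jasper default (initial).
  Ivory: +90+30 → 120 ≥ 110
Round 2 — Ivory defaults.
No further defaults.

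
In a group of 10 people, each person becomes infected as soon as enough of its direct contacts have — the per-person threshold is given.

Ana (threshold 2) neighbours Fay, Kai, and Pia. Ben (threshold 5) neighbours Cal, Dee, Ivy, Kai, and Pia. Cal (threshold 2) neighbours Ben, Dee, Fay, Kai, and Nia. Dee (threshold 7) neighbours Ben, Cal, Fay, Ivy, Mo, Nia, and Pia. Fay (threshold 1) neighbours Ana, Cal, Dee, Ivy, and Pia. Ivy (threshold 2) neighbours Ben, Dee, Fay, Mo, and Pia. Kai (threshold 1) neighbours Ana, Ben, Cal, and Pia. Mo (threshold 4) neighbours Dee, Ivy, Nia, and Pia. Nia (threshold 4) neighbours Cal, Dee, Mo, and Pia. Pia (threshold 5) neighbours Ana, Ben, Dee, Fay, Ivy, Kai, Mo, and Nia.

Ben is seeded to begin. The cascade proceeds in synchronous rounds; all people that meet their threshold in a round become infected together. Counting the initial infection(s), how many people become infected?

Round 1 — Ben becomes infected (initial).
Round 2 — checking thresholds:
  Cal: 1 of 5 neighbours < 2, holds.
  Dee: 1 of 7 neighbours < 7, holds.
  Ivy: 1 of 5 neighbours < 2, holds.
  Kai: 1 of 4 neighbours ≥ 1, becomes infected.
  Pia: 1 of 8 neighbours < 5, holds.
Round 3 — checking thresholds:
  Ana: 1 of 3 neighbours < 2, holds.
  Cal: 2 of 5 neighbours ≥ 2, becomes infected.
  Dee: 1 of 7 neighbours < 7, holds.
  Ivy: 1 of 5 neighbours < 2, holds.
  Pia: 2 of 8 neighbours < 5, holds.
Round 4 — checking thresholds:
  Ana: 1 of 3 neighbours < 2, holds.
  Dee: 2 of 7 neighbours < 7, holds.
  Fay: 1 of 5 neighbours ≥ 1, becomes infected.
  Ivy: 1 of 5 neighbours < 2, holds.
  Nia: 1 of 4 neighbours < 4, holds.
  Pia: 2 of 8 neighbours < 5, holds.
Round 5 — checking thresholds:
  Ana: 2 of 3 neighbours ≥ 2, becomes infected.
  Dee: 3 of 7 neighbours < 7, holds.
  Ivy: 2 of 5 neighbours ≥ 2, becomes infected.
  Nia: 1 of 4 neighbours < 4, holds.
  Pia: 3 of 8 neighbours < 5, holds.
Round 6 — checking thresholds:
  Dee: 4 of 7 neighbours < 7, holds.
  Mo: 1 of 4 neighbours < 4, holds.
  Nia: 1 of 4 neighbours < 4, holds.
  Pia: 5 of 8 neighbours ≥ 5, becomes infected.
Round 7 — no new infections; cascade stops.

7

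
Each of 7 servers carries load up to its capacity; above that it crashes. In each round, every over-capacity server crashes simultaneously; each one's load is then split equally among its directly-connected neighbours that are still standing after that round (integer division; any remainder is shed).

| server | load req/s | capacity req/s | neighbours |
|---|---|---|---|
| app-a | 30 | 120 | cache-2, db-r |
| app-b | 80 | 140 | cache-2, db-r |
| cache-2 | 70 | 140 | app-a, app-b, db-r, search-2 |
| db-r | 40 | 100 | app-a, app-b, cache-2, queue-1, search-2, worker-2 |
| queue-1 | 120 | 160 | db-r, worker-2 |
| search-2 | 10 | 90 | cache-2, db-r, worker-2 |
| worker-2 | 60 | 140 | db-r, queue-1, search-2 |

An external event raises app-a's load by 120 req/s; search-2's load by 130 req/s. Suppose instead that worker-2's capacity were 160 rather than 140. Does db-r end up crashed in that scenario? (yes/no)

yes

With worker-2's capacity at 160:
Round 1 — app-a at 150 > 120; search-2 at 140 > 90. app-a, search-2 crash.
  app-a sheds 150 req/s to cache-2, db-r: 75 each.
    cache-2: 70+75 = 145 > 140
    db-r: 40+75 = 115 > 100
  search-2 sheds 140 req/s to cache-2, db-r, worker-2: 46 each (2 lost).
    cache-2: 145+46 = 191 > 140
    db-r: 115+46 = 161 > 100
    worker-2: 60+46 = 106 ≤ 160
Round 2 — cache-2, db-r crash.
  cache-2 sheds 191 req/s to app-b: 191 each.
    app-b: 80+191 = 271 > 140
  db-r sheds 161 req/s to app-b, queue-1, worker-2: 53 each (2 lost).
    app-b: 271+53 = 324 > 140
    queue-1: 120+53 = 173 > 160
    worker-2: 106+53 = 159 ≤ 160
Round 3 — app-b, queue-1 crash.
  app-b sheds 324 req/s: no online neighbours, lost.
  queue-1 sheds 173 req/s to worker-2: 173 each.
    worker-2: 159+173 = 332 > 160
Round 4 — worker-2 crashes.
  worker-2 sheds 332 req/s: no online neighbours, lost.
No further crashes.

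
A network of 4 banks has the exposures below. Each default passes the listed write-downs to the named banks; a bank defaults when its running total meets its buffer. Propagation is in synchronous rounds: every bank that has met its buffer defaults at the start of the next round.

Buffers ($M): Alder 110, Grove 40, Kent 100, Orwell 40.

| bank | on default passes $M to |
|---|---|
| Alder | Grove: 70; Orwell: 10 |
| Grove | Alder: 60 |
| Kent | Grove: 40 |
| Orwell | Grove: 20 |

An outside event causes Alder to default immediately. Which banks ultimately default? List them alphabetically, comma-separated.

Alder, Grove

Round 1 — Alder defaults (initial).
  Grove: +70 → 70 ≥ 40
  Orwell: +10 → 10 < 40
Round 2 — Grove defaults.
No further defaults.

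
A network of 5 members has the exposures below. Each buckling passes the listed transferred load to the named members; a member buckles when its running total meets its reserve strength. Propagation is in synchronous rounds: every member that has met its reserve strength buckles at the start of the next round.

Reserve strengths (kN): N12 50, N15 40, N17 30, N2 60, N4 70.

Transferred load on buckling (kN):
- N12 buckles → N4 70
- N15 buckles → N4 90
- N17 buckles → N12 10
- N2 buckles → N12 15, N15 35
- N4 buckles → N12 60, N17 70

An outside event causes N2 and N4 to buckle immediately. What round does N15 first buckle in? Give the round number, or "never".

Round 1 — N2, N4 buckle (initial).
  N12: +15+60 → 75 ≥ 50
  N15: +35 → 35 < 40
  N17: +70 → 70 ≥ 30
Round 2 — N12, N17 buckle.
No further bucklings.

never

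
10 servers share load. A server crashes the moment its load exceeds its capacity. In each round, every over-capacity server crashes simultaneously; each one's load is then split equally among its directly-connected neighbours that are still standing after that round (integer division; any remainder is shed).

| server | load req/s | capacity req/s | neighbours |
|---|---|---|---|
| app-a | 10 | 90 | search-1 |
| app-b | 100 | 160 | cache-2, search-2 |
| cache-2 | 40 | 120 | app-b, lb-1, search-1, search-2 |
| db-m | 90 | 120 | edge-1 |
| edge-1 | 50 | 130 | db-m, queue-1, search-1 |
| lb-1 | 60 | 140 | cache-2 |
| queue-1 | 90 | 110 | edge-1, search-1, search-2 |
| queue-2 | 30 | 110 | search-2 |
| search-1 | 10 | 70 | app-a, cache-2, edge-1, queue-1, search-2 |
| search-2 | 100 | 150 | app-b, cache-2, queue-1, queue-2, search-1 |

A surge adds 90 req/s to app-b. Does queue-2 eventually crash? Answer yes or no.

Round 1 — app-b at 190 > 160. app-b crashes.
  app-b sheds 190 req/s to cache-2, search-2: 95 each.
    cache-2: 40+95 = 135 > 120
    search-2: 100+95 = 195 > 150
Round 2 — cache-2, search-2 crash.
  cache-2 sheds 135 req/s to lb-1, search-1: 67 each (1 lost).
    lb-1: 60+67 = 127 ≤ 140
    search-1: 10+67 = 77 > 70
  search-2 sheds 195 req/s to queue-1, queue-2, search-1: 65 each.
    queue-1: 90+65 = 155 > 110
    queue-2: 30+65 = 95 ≤ 110
    search-1: 77+65 = 142 > 70
Round 3 — queue-1, search-1 crash.
  queue-1 sheds 155 req/s to edge-1: 155 each.
    edge-1: 50+155 = 205 > 130
  search-1 sheds 142 req/s to app-a, edge-1: 71 each.
    app-a: 10+71 = 81 ≤ 90
    edge-1: 205+71 = 276 > 130
Round 4 — edge-1 crashes.
  edge-1 sheds 276 req/s to db-m: 276 each.
    db-m: 90+276 = 366 > 120
Round 5 — db-m crashes.
  db-m sheds 366 req/s: no online neighbours, lost.
No further crashes.

no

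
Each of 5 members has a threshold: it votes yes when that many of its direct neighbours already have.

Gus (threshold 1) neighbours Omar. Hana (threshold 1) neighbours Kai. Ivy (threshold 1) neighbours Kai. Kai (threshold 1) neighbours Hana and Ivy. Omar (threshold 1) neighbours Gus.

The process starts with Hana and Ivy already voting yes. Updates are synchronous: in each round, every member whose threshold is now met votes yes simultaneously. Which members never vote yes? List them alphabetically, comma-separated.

Gus, Omar

Round 1 — Hana, Ivy vote yes (initial).
Round 2 — checking thresholds:
  Kai: 2 of 2 neighbours ≥ 1, votes yes.
Round 3 — no new yes votes; cascade stops.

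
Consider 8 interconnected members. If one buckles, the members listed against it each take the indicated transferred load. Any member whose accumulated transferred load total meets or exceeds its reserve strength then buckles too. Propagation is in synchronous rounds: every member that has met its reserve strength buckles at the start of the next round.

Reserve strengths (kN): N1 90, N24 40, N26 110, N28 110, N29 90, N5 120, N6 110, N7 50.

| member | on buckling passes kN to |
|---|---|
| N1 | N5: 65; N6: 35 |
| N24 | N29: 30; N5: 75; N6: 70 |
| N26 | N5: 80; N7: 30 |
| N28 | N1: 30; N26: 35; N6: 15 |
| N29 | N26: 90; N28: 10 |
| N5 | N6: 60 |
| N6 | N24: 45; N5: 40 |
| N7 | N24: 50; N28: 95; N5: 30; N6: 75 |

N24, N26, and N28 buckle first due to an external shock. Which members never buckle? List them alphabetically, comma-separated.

Round 1 — N24, N26, N28 buckle (initial).
  N1: +30 → 30 < 90
  N29: +30 → 30 < 90
  N5: +75+80 → 155 ≥ 120
  N6: +70+15 → 85 < 110
  N7: +30 → 30 < 50
Round 2 — N5 buckles.
  N6: +60 → 145 ≥ 110
Round 3 — N6 buckles.
No further bucklings.

N1, N29, N7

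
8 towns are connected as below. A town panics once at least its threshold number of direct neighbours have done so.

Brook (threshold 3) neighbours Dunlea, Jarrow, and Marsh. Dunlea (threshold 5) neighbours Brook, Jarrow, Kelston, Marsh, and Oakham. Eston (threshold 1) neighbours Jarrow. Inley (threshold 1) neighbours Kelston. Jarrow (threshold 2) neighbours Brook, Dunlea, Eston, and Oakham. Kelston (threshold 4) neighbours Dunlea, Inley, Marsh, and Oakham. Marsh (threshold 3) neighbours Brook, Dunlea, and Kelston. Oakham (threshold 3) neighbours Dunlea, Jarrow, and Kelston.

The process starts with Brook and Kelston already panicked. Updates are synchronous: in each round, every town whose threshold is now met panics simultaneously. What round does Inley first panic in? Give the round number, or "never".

Round 1 — Brook, Kelston panic (initial).
Round 2 — checking thresholds:
  Dunlea: 2 of 5 neighbours < 5, not yet.
  Inley: 1 of 1 neighbours ≥ 1, panics.
  Jarrow: 1 of 4 neighbours < 2, not yet.
  Marsh: 2 of 3 neighbours < 3, not yet.
  Oakham: 1 of 3 neighbours < 3, not yet.
Round 3 — no new panics; cascade stops.

2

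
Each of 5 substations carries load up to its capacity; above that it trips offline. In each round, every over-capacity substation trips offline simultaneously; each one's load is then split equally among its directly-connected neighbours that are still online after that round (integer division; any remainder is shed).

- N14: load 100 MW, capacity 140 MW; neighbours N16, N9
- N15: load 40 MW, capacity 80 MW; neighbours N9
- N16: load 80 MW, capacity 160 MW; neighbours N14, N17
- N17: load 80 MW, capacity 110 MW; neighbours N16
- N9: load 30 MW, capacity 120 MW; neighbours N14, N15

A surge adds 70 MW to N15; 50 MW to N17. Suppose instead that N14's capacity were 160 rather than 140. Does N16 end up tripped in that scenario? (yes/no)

yes

With N14's capacity at 160:
Round 1 — N15 at 110 > 80; N17 at 130 > 110. N15, N17 trip offline.
  N15 sheds 110 MW to N9: 110 each.
    N9: 30+110 = 140 > 120
  N17 sheds 130 MW to N16: 130 each.
    N16: 80+130 = 210 > 160
Round 2 — N16, N9 trip offline.
  N16 sheds 210 MW to N14: 210 each.
    N14: 100+210 = 310 > 160
  N9 sheds 140 MW to N14: 140 each.
    N14: 310+140 = 450 > 160
Round 3 — N14 trips offline.
  N14 sheds 450 MW: no online neighbours, lost.
No further trips.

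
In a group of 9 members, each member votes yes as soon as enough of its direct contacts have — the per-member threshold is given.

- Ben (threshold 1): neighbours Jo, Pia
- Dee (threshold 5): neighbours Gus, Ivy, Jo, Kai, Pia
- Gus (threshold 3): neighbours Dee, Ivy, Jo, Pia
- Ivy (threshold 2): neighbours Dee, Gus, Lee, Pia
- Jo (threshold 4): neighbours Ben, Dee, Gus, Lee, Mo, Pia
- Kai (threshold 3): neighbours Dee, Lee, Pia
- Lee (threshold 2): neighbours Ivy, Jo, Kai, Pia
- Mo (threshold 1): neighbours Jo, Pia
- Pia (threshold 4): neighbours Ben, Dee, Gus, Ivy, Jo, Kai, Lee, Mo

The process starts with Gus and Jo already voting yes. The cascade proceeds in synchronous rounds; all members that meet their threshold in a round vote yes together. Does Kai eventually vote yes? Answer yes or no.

Round 1 — Gus, Jo vote yes (initial).
Round 2 — checking thresholds:
  Ben: 1 of 2 neighbours ≥ 1, votes yes.
  Dee: 2 of 5 neighbours < 5, not yet.
  Ivy: 1 of 4 neighbours < 2, not yet.
  Lee: 1 of 4 neighbours < 2, not yet.
  Mo: 1 of 2 neighbours ≥ 1, votes yes.
  Pia: 2 of 8 neighbours < 4, not yet.
Round 3 — checking thresholds:
  Dee: 2 of 5 neighbours < 5, not yet.
  Ivy: 1 of 4 neighbours < 2, not yet.
  Lee: 1 of 4 neighbours < 2, not yet.
  Pia: 4 of 8 neighbours ≥ 4, votes yes.
Round 4 — checking thresholds:
  Dee: 3 of 5 neighbours < 5, not yet.
  Ivy: 2 of 4 neighbours ≥ 2, votes yes.
  Kai: 1 of 3 neighbours < 3, not yet.
  Lee: 2 of 4 neighbours ≥ 2, votes yes.
Round 5 — no new yes votes; cascade stops.

no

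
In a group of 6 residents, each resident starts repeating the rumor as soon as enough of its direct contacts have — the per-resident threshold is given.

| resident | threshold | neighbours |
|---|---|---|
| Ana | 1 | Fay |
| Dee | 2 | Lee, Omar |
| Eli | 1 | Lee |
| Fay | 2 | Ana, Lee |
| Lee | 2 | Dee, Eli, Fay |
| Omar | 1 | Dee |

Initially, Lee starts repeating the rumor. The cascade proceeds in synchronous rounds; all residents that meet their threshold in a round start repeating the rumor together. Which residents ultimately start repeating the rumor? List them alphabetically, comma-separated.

Round 1 — Lee starts repeating the rumor (initial).
Round 2 — checking thresholds:
  Dee: 1 of 2 neighbours < 2, below threshold.
  Eli: 1 of 1 neighbours ≥ 1, starts repeating the rumor.
  Fay: 1 of 2 neighbours < 2, below threshold.
Round 3 — no new spreads; cascade stops.

Eli, Lee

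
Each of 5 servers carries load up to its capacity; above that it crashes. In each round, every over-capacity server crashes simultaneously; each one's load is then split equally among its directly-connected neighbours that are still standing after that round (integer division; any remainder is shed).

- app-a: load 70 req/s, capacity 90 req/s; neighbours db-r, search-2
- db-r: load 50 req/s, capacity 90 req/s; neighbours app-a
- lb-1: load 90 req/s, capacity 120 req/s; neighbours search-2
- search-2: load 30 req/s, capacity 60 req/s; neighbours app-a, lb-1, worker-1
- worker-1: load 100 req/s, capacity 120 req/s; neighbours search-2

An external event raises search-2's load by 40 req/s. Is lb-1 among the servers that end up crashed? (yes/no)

no

Round 1 — search-2 at 70 > 60. search-2 crashes.
  search-2 sheds 70 req/s to app-a, lb-1, worker-1: 23 each (1 lost).
    app-a: 70+23 = 93 > 90
    lb-1: 90+23 = 113 ≤ 120
    worker-1: 100+23 = 123 > 120
Round 2 — app-a, worker-1 crash.
  app-a sheds 93 req/s to db-r: 93 each.
    db-r: 50+93 = 143 > 90
  worker-1 sheds 123 req/s: no online neighbours, lost.
Round 3 — db-r crashes.
  db-r sheds 143 req/s: no online neighbours, lost.
No further crashes.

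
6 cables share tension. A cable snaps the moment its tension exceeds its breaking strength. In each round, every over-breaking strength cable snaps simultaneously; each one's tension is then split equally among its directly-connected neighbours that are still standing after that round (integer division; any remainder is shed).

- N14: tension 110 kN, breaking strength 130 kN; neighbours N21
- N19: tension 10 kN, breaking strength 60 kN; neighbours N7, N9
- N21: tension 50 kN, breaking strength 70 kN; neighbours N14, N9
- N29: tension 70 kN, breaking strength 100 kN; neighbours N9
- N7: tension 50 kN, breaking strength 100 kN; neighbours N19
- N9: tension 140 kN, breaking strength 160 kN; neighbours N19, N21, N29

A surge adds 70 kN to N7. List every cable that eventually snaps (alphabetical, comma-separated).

N14, N19, N21, N29, N7, N9

Round 1 — N7 at 120 > 100. N7 snaps.
  N7 sheds 120 kN to N19: 120 each.
    N19: 10+120 = 130 > 60
Round 2 — N19 snaps.
  N19 sheds 130 kN to N9: 130 each.
    N9: 140+130 = 270 > 160
Round 3 — N9 snaps.
  N9 sheds 270 kN to N21, N29: 135 each.
    N21: 50+135 = 185 > 70
    N29: 70+135 = 205 > 100
Round 4 — N21, N29 snap.
  N21 sheds 185 kN to N14: 185 each.
    N14: 110+185 = 295 > 130
  N29 sheds 205 kN: no online neighbours, lost.
Round 5 — N14 snaps.
  N14 sheds 295 kN: no online neighbours, lost.
No further breaks.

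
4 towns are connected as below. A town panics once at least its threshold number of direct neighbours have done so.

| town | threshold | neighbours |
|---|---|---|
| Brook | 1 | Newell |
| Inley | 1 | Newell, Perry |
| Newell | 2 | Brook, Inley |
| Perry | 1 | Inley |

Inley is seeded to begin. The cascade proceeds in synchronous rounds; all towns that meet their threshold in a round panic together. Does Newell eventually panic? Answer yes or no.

Round 1 — Inley panics (initial).
Round 2 — checking thresholds:
  Newell: 1 of 2 neighbours < 2, holds.
  Perry: 1 of 1 neighbours ≥ 1, panics.
Round 3 — no new panics; cascade stops.

no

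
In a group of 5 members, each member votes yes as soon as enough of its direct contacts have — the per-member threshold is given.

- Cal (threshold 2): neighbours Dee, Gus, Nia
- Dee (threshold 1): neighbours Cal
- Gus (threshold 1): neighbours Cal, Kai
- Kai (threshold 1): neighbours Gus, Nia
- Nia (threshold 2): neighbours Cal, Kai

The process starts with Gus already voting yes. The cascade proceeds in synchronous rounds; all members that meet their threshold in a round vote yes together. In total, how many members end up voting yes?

2

Round 1 — Gus votes yes (initial).
Round 2 — checking thresholds:
  Cal: 1 of 3 neighbours < 2, holds.
  Kai: 1 of 2 neighbours ≥ 1, votes yes.
Round 3 — no new yes votes; cascade stops.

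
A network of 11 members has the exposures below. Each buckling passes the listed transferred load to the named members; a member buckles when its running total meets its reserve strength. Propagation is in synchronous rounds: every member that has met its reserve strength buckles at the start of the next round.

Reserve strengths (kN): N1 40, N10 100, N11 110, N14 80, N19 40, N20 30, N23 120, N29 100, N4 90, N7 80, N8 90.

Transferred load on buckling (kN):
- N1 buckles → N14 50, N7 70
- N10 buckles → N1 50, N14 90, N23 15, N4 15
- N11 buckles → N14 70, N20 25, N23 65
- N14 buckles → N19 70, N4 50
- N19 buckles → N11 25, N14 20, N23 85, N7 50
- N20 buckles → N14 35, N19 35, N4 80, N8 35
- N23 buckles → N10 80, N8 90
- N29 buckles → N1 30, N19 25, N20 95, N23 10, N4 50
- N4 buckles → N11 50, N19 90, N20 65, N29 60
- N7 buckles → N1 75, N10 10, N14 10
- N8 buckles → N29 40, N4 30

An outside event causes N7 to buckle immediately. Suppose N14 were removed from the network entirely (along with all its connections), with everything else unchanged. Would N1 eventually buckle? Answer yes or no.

yes

With N14 removed:
Round 1 — N7 buckles (initial).
  N1: +75 → 75 ≥ 40
  N10: +10 → 10 < 100
Round 2 — N1 buckles.
No further bucklings.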